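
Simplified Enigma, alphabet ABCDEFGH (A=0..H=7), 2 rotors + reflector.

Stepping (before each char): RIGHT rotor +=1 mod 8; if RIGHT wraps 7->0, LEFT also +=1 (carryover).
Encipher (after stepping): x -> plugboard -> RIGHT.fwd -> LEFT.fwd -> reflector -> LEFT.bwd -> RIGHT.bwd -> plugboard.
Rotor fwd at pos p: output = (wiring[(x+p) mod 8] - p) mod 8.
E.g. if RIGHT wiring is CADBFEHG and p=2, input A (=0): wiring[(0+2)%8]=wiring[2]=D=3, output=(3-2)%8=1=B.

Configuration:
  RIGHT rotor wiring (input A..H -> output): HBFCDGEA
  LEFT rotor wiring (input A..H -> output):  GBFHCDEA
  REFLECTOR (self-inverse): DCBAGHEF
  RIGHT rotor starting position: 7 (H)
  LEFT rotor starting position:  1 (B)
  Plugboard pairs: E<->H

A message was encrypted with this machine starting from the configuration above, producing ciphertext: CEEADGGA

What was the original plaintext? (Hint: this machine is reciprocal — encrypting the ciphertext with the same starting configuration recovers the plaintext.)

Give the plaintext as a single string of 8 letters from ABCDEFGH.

Char 1 ('C'): step: R->0, L->2 (L advanced); C->plug->C->R->F->L->G->refl->E->L'->G->R'->F->plug->F
Char 2 ('E'): step: R->1, L=2; E->plug->H->R->G->L->E->refl->G->L'->F->R'->E->plug->H
Char 3 ('E'): step: R->2, L=2; E->plug->H->R->H->L->H->refl->F->L'->B->R'->C->plug->C
Char 4 ('A'): step: R->3, L=2; A->plug->A->R->H->L->H->refl->F->L'->B->R'->D->plug->D
Char 5 ('D'): step: R->4, L=2; D->plug->D->R->E->L->C->refl->B->L'->D->R'->E->plug->H
Char 6 ('G'): step: R->5, L=2; G->plug->G->R->F->L->G->refl->E->L'->G->R'->H->plug->E
Char 7 ('G'): step: R->6, L=2; G->plug->G->R->F->L->G->refl->E->L'->G->R'->A->plug->A
Char 8 ('A'): step: R->7, L=2; A->plug->A->R->B->L->F->refl->H->L'->H->R'->G->plug->G

Answer: FHCDHEAG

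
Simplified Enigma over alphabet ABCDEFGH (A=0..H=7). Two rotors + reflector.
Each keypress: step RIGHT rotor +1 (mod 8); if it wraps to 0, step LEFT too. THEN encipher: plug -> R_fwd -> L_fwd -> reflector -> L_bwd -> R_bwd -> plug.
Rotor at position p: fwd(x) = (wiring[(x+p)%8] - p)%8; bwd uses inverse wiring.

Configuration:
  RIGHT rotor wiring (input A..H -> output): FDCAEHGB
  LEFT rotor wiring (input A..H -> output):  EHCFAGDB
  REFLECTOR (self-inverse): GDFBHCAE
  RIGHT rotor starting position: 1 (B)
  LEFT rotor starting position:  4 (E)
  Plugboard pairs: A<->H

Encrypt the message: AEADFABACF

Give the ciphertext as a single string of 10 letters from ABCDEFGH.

Char 1 ('A'): step: R->2, L=4; A->plug->H->R->B->L->C->refl->F->L'->D->R'->G->plug->G
Char 2 ('E'): step: R->3, L=4; E->plug->E->R->G->L->G->refl->A->L'->E->R'->C->plug->C
Char 3 ('A'): step: R->4, L=4; A->plug->H->R->E->L->A->refl->G->L'->G->R'->G->plug->G
Char 4 ('D'): step: R->5, L=4; D->plug->D->R->A->L->E->refl->H->L'->C->R'->A->plug->H
Char 5 ('F'): step: R->6, L=4; F->plug->F->R->C->L->H->refl->E->L'->A->R'->A->plug->H
Char 6 ('A'): step: R->7, L=4; A->plug->H->R->H->L->B->refl->D->L'->F->R'->F->plug->F
Char 7 ('B'): step: R->0, L->5 (L advanced); B->plug->B->R->D->L->H->refl->E->L'->C->R'->C->plug->C
Char 8 ('A'): step: R->1, L=5; A->plug->H->R->E->L->C->refl->F->L'->F->R'->F->plug->F
Char 9 ('C'): step: R->2, L=5; C->plug->C->R->C->L->E->refl->H->L'->D->R'->G->plug->G
Char 10 ('F'): step: R->3, L=5; F->plug->F->R->C->L->E->refl->H->L'->D->R'->D->plug->D

Answer: GCGHHFCFGD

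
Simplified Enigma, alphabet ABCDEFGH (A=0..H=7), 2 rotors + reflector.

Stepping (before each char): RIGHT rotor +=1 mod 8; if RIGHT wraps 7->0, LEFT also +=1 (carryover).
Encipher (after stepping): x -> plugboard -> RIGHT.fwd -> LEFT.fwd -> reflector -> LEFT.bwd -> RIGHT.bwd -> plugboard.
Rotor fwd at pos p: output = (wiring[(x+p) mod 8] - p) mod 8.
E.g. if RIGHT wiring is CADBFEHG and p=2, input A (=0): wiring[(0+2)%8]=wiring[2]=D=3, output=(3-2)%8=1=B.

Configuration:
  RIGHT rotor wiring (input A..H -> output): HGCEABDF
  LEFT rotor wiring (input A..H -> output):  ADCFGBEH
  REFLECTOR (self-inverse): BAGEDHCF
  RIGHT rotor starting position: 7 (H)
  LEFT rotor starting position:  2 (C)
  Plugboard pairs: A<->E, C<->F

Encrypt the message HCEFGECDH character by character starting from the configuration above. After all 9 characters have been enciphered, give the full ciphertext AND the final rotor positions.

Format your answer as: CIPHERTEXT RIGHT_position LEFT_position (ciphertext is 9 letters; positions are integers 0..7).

Char 1 ('H'): step: R->0, L->3 (L advanced); H->plug->H->R->F->L->F->refl->H->L'->H->R'->A->plug->E
Char 2 ('C'): step: R->1, L=3; C->plug->F->R->C->L->G->refl->C->L'->A->R'->E->plug->A
Char 3 ('E'): step: R->2, L=3; E->plug->A->R->A->L->C->refl->G->L'->C->R'->B->plug->B
Char 4 ('F'): step: R->3, L=3; F->plug->C->R->G->L->A->refl->B->L'->D->R'->G->plug->G
Char 5 ('G'): step: R->4, L=3; G->plug->G->R->G->L->A->refl->B->L'->D->R'->E->plug->A
Char 6 ('E'): step: R->5, L=3; E->plug->A->R->E->L->E->refl->D->L'->B->R'->E->plug->A
Char 7 ('C'): step: R->6, L=3; C->plug->F->R->G->L->A->refl->B->L'->D->R'->H->plug->H
Char 8 ('D'): step: R->7, L=3; D->plug->D->R->D->L->B->refl->A->L'->G->R'->A->plug->E
Char 9 ('H'): step: R->0, L->4 (L advanced); H->plug->H->R->F->L->H->refl->F->L'->B->R'->F->plug->C
Final: ciphertext=EABGAAHEC, RIGHT=0, LEFT=4

Answer: EABGAAHEC 0 4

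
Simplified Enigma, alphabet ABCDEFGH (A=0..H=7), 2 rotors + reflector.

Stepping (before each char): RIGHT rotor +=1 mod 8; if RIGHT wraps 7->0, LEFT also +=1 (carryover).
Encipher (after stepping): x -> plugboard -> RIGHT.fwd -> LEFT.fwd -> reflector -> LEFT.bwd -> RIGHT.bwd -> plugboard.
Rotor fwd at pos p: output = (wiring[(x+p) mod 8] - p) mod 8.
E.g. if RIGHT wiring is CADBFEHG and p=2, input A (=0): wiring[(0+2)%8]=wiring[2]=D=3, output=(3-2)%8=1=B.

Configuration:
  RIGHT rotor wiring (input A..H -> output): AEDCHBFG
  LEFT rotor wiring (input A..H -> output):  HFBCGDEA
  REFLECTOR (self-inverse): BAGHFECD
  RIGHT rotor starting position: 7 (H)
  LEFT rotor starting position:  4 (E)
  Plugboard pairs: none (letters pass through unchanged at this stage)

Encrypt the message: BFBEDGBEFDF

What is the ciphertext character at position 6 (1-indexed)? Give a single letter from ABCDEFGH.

Char 1 ('B'): step: R->0, L->5 (L advanced); B->plug->B->R->E->L->A->refl->B->L'->H->R'->E->plug->E
Char 2 ('F'): step: R->1, L=5; F->plug->F->R->E->L->A->refl->B->L'->H->R'->H->plug->H
Char 3 ('B'): step: R->2, L=5; B->plug->B->R->A->L->G->refl->C->L'->D->R'->E->plug->E
Char 4 ('E'): step: R->3, L=5; E->plug->E->R->D->L->C->refl->G->L'->A->R'->H->plug->H
Char 5 ('D'): step: R->4, L=5; D->plug->D->R->C->L->D->refl->H->L'->B->R'->C->plug->C
Char 6 ('G'): step: R->5, L=5; G->plug->G->R->F->L->E->refl->F->L'->G->R'->F->plug->F

F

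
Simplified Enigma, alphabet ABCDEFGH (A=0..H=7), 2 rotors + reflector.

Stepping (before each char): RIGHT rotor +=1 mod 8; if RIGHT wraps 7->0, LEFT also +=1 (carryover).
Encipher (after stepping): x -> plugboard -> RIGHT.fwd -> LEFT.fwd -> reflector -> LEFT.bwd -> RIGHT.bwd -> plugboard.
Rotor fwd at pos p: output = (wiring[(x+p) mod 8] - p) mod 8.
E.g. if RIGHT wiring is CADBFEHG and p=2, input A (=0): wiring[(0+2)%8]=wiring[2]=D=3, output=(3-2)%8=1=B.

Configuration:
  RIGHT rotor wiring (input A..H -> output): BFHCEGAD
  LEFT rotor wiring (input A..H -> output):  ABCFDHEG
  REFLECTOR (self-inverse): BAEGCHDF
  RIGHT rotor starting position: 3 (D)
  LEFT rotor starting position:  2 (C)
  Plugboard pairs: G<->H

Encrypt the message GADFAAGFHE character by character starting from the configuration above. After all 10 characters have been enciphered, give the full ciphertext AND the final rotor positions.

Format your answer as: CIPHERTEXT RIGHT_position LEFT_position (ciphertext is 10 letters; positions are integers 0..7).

Answer: FCCAGBFGFF 5 3

Derivation:
Char 1 ('G'): step: R->4, L=2; G->plug->H->R->G->L->G->refl->D->L'->B->R'->F->plug->F
Char 2 ('A'): step: R->5, L=2; A->plug->A->R->B->L->D->refl->G->L'->G->R'->C->plug->C
Char 3 ('D'): step: R->6, L=2; D->plug->D->R->H->L->H->refl->F->L'->D->R'->C->plug->C
Char 4 ('F'): step: R->7, L=2; F->plug->F->R->F->L->E->refl->C->L'->E->R'->A->plug->A
Char 5 ('A'): step: R->0, L->3 (L advanced); A->plug->A->R->B->L->A->refl->B->L'->D->R'->H->plug->G
Char 6 ('A'): step: R->1, L=3; A->plug->A->R->E->L->D->refl->G->L'->G->R'->B->plug->B
Char 7 ('G'): step: R->2, L=3; G->plug->H->R->D->L->B->refl->A->L'->B->R'->F->plug->F
Char 8 ('F'): step: R->3, L=3; F->plug->F->R->G->L->G->refl->D->L'->E->R'->H->plug->G
Char 9 ('H'): step: R->4, L=3; H->plug->G->R->D->L->B->refl->A->L'->B->R'->F->plug->F
Char 10 ('E'): step: R->5, L=3; E->plug->E->R->A->L->C->refl->E->L'->C->R'->F->plug->F
Final: ciphertext=FCCAGBFGFF, RIGHT=5, LEFT=3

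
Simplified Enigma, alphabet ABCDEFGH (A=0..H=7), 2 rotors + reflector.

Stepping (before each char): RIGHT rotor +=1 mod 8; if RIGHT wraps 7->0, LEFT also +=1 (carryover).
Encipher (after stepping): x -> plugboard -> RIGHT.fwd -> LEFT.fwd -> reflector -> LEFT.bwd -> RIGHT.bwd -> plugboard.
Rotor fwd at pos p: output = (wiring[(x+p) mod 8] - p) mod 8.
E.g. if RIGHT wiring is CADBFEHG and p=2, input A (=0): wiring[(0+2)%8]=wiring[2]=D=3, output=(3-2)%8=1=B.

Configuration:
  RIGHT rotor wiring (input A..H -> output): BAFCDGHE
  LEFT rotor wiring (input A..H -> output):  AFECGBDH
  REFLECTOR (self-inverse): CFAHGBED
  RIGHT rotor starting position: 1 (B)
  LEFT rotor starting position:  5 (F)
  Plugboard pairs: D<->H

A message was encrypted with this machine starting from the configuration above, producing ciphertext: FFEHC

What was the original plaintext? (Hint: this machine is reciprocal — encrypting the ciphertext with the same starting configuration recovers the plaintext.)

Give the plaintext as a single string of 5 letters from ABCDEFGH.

Answer: HACBG

Derivation:
Char 1 ('F'): step: R->2, L=5; F->plug->F->R->C->L->C->refl->A->L'->E->R'->D->plug->H
Char 2 ('F'): step: R->3, L=5; F->plug->F->R->G->L->F->refl->B->L'->H->R'->A->plug->A
Char 3 ('E'): step: R->4, L=5; E->plug->E->R->F->L->H->refl->D->L'->D->R'->C->plug->C
Char 4 ('H'): step: R->5, L=5; H->plug->D->R->E->L->A->refl->C->L'->C->R'->B->plug->B
Char 5 ('C'): step: R->6, L=5; C->plug->C->R->D->L->D->refl->H->L'->F->R'->G->plug->G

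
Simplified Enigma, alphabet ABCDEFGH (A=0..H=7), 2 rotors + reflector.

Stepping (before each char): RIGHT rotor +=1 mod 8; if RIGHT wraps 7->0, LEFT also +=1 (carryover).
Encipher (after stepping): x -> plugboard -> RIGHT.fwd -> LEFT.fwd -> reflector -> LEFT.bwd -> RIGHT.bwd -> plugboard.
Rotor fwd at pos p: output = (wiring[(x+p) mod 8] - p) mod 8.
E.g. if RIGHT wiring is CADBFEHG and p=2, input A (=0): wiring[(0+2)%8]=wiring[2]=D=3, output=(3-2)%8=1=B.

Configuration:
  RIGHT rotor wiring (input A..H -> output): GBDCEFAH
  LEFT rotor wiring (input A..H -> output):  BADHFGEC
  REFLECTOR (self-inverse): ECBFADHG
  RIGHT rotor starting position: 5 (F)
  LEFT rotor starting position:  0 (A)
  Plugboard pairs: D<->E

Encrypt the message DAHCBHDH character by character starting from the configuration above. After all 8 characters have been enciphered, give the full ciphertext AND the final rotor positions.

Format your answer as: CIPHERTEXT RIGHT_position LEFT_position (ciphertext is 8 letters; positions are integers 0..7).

Answer: EBCGCCAB 5 1

Derivation:
Char 1 ('D'): step: R->6, L=0; D->plug->E->R->F->L->G->refl->H->L'->D->R'->D->plug->E
Char 2 ('A'): step: R->7, L=0; A->plug->A->R->A->L->B->refl->C->L'->H->R'->B->plug->B
Char 3 ('H'): step: R->0, L->1 (L advanced); H->plug->H->R->H->L->A->refl->E->L'->D->R'->C->plug->C
Char 4 ('C'): step: R->1, L=1; C->plug->C->R->B->L->C->refl->B->L'->G->R'->G->plug->G
Char 5 ('B'): step: R->2, L=1; B->plug->B->R->A->L->H->refl->G->L'->C->R'->C->plug->C
Char 6 ('H'): step: R->3, L=1; H->plug->H->R->A->L->H->refl->G->L'->C->R'->C->plug->C
Char 7 ('D'): step: R->4, L=1; D->plug->E->R->C->L->G->refl->H->L'->A->R'->A->plug->A
Char 8 ('H'): step: R->5, L=1; H->plug->H->R->H->L->A->refl->E->L'->D->R'->B->plug->B
Final: ciphertext=EBCGCCAB, RIGHT=5, LEFT=1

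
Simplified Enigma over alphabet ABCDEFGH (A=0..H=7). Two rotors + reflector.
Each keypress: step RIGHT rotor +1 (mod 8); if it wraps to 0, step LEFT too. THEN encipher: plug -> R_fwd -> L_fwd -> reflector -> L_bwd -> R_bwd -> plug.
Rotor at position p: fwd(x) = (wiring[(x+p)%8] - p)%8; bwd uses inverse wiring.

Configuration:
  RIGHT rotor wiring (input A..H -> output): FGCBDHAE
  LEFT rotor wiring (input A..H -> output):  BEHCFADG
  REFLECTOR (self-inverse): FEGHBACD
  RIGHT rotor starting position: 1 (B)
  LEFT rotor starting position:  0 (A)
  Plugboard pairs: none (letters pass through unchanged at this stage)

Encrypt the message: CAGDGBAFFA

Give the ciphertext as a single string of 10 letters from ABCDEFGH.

Char 1 ('C'): step: R->2, L=0; C->plug->C->R->B->L->E->refl->B->L'->A->R'->A->plug->A
Char 2 ('A'): step: R->3, L=0; A->plug->A->R->G->L->D->refl->H->L'->C->R'->F->plug->F
Char 3 ('G'): step: R->4, L=0; G->plug->G->R->G->L->D->refl->H->L'->C->R'->F->plug->F
Char 4 ('D'): step: R->5, L=0; D->plug->D->R->A->L->B->refl->E->L'->B->R'->E->plug->E
Char 5 ('G'): step: R->6, L=0; G->plug->G->R->F->L->A->refl->F->L'->E->R'->E->plug->E
Char 6 ('B'): step: R->7, L=0; B->plug->B->R->G->L->D->refl->H->L'->C->R'->E->plug->E
Char 7 ('A'): step: R->0, L->1 (L advanced); A->plug->A->R->F->L->C->refl->G->L'->B->R'->D->plug->D
Char 8 ('F'): step: R->1, L=1; F->plug->F->R->H->L->A->refl->F->L'->G->R'->E->plug->E
Char 9 ('F'): step: R->2, L=1; F->plug->F->R->C->L->B->refl->E->L'->D->R'->G->plug->G
Char 10 ('A'): step: R->3, L=1; A->plug->A->R->G->L->F->refl->A->L'->H->R'->H->plug->H

Answer: AFFEEEDEGH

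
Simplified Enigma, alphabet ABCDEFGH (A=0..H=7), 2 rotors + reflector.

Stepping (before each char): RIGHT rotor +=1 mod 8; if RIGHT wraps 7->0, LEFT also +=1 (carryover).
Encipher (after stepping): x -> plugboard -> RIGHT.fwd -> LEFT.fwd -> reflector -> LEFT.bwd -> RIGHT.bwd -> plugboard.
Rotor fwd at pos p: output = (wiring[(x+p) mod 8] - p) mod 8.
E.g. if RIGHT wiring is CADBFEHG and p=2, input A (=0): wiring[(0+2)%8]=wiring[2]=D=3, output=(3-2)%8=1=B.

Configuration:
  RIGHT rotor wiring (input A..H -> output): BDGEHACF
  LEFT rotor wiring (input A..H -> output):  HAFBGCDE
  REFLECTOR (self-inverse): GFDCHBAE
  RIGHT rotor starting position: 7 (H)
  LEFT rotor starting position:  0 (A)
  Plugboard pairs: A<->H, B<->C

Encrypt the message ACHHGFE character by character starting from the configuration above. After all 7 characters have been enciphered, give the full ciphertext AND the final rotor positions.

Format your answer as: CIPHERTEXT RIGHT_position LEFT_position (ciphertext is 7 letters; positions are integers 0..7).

Answer: BDFGFBG 6 1

Derivation:
Char 1 ('A'): step: R->0, L->1 (L advanced); A->plug->H->R->F->L->C->refl->D->L'->G->R'->C->plug->B
Char 2 ('C'): step: R->1, L=1; C->plug->B->R->F->L->C->refl->D->L'->G->R'->D->plug->D
Char 3 ('H'): step: R->2, L=1; H->plug->A->R->E->L->B->refl->F->L'->D->R'->F->plug->F
Char 4 ('H'): step: R->3, L=1; H->plug->A->R->B->L->E->refl->H->L'->A->R'->G->plug->G
Char 5 ('G'): step: R->4, L=1; G->plug->G->R->C->L->A->refl->G->L'->H->R'->F->plug->F
Char 6 ('F'): step: R->5, L=1; F->plug->F->R->B->L->E->refl->H->L'->A->R'->C->plug->B
Char 7 ('E'): step: R->6, L=1; E->plug->E->R->A->L->H->refl->E->L'->B->R'->G->plug->G
Final: ciphertext=BDFGFBG, RIGHT=6, LEFT=1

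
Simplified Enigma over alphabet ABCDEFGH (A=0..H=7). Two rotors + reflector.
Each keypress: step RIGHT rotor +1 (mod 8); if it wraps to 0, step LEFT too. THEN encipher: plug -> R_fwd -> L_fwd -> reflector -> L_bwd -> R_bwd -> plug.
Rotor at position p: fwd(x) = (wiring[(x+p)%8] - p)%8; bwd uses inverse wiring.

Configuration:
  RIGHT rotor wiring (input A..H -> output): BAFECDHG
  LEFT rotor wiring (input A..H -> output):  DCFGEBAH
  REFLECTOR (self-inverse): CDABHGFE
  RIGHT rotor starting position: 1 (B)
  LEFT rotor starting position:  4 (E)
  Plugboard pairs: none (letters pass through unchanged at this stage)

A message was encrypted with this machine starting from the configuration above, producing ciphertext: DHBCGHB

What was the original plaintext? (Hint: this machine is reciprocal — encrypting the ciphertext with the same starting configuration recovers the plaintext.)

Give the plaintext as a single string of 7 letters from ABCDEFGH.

Answer: EDHHDAG

Derivation:
Char 1 ('D'): step: R->2, L=4; D->plug->D->R->B->L->F->refl->G->L'->F->R'->E->plug->E
Char 2 ('H'): step: R->3, L=4; H->plug->H->R->C->L->E->refl->H->L'->E->R'->D->plug->D
Char 3 ('B'): step: R->4, L=4; B->plug->B->R->H->L->C->refl->A->L'->A->R'->H->plug->H
Char 4 ('C'): step: R->5, L=4; C->plug->C->R->B->L->F->refl->G->L'->F->R'->H->plug->H
Char 5 ('G'): step: R->6, L=4; G->plug->G->R->E->L->H->refl->E->L'->C->R'->D->plug->D
Char 6 ('H'): step: R->7, L=4; H->plug->H->R->A->L->A->refl->C->L'->H->R'->A->plug->A
Char 7 ('B'): step: R->0, L->5 (L advanced); B->plug->B->R->A->L->E->refl->H->L'->H->R'->G->plug->G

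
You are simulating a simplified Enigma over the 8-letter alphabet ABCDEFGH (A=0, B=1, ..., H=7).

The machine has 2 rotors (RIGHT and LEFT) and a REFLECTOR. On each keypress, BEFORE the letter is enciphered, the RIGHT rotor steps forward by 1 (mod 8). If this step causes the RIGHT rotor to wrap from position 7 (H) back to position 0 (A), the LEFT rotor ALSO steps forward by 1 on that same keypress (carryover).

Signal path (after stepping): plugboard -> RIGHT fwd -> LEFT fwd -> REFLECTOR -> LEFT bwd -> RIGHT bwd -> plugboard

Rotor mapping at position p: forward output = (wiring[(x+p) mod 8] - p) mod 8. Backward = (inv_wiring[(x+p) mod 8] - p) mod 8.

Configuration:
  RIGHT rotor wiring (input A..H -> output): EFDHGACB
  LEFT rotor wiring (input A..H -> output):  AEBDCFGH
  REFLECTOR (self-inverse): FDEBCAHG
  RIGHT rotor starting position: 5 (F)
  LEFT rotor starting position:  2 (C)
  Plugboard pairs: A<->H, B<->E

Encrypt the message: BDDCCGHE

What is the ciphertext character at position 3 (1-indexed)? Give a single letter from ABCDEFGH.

Char 1 ('B'): step: R->6, L=2; B->plug->E->R->F->L->F->refl->A->L'->C->R'->H->plug->A
Char 2 ('D'): step: R->7, L=2; D->plug->D->R->E->L->E->refl->C->L'->H->R'->F->plug->F
Char 3 ('D'): step: R->0, L->3 (L advanced); D->plug->D->R->H->L->G->refl->H->L'->B->R'->H->plug->A

A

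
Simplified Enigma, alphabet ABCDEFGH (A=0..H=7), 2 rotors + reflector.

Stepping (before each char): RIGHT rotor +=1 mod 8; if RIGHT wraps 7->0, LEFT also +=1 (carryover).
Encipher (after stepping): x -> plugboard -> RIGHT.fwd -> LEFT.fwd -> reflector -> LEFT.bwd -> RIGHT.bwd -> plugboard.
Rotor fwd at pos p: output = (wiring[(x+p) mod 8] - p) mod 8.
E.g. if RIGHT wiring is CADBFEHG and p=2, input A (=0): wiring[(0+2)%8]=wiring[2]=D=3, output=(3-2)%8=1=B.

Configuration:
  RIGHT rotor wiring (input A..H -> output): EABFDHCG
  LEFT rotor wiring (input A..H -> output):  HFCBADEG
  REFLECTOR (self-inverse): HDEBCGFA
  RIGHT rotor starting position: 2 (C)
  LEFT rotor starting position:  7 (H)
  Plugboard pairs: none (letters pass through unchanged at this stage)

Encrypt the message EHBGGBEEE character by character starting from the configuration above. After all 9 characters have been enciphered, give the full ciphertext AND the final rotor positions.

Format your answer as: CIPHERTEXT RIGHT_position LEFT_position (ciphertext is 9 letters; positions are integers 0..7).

Char 1 ('E'): step: R->3, L=7; E->plug->E->R->D->L->D->refl->B->L'->F->R'->G->plug->G
Char 2 ('H'): step: R->4, L=7; H->plug->H->R->B->L->A->refl->H->L'->A->R'->E->plug->E
Char 3 ('B'): step: R->5, L=7; B->plug->B->R->F->L->B->refl->D->L'->D->R'->E->plug->E
Char 4 ('G'): step: R->6, L=7; G->plug->G->R->F->L->B->refl->D->L'->D->R'->E->plug->E
Char 5 ('G'): step: R->7, L=7; G->plug->G->R->A->L->H->refl->A->L'->B->R'->C->plug->C
Char 6 ('B'): step: R->0, L->0 (L advanced); B->plug->B->R->A->L->H->refl->A->L'->E->R'->A->plug->A
Char 7 ('E'): step: R->1, L=0; E->plug->E->R->G->L->E->refl->C->L'->C->R'->D->plug->D
Char 8 ('E'): step: R->2, L=0; E->plug->E->R->A->L->H->refl->A->L'->E->R'->F->plug->F
Char 9 ('E'): step: R->3, L=0; E->plug->E->R->D->L->B->refl->D->L'->F->R'->G->plug->G
Final: ciphertext=GEEECADFG, RIGHT=3, LEFT=0

Answer: GEEECADFG 3 0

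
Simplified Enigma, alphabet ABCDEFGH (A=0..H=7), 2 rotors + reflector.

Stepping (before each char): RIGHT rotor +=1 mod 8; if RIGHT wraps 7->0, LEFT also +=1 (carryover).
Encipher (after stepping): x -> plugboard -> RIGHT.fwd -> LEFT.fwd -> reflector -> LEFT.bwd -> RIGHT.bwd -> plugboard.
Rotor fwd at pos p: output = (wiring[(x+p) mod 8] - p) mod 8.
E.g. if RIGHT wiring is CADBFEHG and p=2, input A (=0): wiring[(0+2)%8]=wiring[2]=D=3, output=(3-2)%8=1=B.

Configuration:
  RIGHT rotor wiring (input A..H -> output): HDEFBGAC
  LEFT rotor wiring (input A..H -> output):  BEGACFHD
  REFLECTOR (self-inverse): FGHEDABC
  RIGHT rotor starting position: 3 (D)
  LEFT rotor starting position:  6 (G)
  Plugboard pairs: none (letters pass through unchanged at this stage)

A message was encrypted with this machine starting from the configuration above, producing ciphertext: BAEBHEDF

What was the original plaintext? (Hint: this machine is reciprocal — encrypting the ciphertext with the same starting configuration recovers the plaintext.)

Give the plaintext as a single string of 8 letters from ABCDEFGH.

Answer: DHAAADEB

Derivation:
Char 1 ('B'): step: R->4, L=6; B->plug->B->R->C->L->D->refl->E->L'->G->R'->D->plug->D
Char 2 ('A'): step: R->5, L=6; A->plug->A->R->B->L->F->refl->A->L'->E->R'->H->plug->H
Char 3 ('E'): step: R->6, L=6; E->plug->E->R->G->L->E->refl->D->L'->C->R'->A->plug->A
Char 4 ('B'): step: R->7, L=6; B->plug->B->R->A->L->B->refl->G->L'->D->R'->A->plug->A
Char 5 ('H'): step: R->0, L->7 (L advanced); H->plug->H->R->C->L->F->refl->A->L'->H->R'->A->plug->A
Char 6 ('E'): step: R->1, L=7; E->plug->E->R->F->L->D->refl->E->L'->A->R'->D->plug->D
Char 7 ('D'): step: R->2, L=7; D->plug->D->R->E->L->B->refl->G->L'->G->R'->E->plug->E
Char 8 ('F'): step: R->3, L=7; F->plug->F->R->E->L->B->refl->G->L'->G->R'->B->plug->B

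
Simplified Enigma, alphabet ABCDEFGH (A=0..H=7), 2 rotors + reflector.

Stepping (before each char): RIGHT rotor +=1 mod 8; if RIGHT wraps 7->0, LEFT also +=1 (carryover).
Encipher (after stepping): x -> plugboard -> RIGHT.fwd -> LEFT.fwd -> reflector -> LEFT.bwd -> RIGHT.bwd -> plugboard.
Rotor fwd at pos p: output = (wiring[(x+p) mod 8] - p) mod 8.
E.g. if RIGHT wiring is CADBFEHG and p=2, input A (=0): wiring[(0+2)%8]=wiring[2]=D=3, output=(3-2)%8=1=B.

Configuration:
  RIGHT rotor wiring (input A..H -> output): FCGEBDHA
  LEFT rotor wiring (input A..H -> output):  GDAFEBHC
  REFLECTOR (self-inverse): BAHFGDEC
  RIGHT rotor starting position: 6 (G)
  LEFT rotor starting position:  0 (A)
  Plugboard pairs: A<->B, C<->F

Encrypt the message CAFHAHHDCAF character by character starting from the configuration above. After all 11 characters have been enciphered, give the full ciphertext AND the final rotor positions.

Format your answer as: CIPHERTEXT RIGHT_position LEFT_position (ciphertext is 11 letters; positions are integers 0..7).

Answer: EBGDDEBCECE 1 2

Derivation:
Char 1 ('C'): step: R->7, L=0; C->plug->F->R->C->L->A->refl->B->L'->F->R'->E->plug->E
Char 2 ('A'): step: R->0, L->1 (L advanced); A->plug->B->R->C->L->E->refl->G->L'->F->R'->A->plug->B
Char 3 ('F'): step: R->1, L=1; F->plug->C->R->D->L->D->refl->F->L'->H->R'->G->plug->G
Char 4 ('H'): step: R->2, L=1; H->plug->H->R->A->L->C->refl->H->L'->B->R'->D->plug->D
Char 5 ('A'): step: R->3, L=1; A->plug->B->R->G->L->B->refl->A->L'->E->R'->D->plug->D
Char 6 ('H'): step: R->4, L=1; H->plug->H->R->A->L->C->refl->H->L'->B->R'->E->plug->E
Char 7 ('H'): step: R->5, L=1; H->plug->H->R->E->L->A->refl->B->L'->G->R'->A->plug->B
Char 8 ('D'): step: R->6, L=1; D->plug->D->R->E->L->A->refl->B->L'->G->R'->F->plug->C
Char 9 ('C'): step: R->7, L=1; C->plug->F->R->C->L->E->refl->G->L'->F->R'->E->plug->E
Char 10 ('A'): step: R->0, L->2 (L advanced); A->plug->B->R->C->L->C->refl->H->L'->D->R'->F->plug->C
Char 11 ('F'): step: R->1, L=2; F->plug->C->R->D->L->H->refl->C->L'->C->R'->E->plug->E
Final: ciphertext=EBGDDEBCECE, RIGHT=1, LEFT=2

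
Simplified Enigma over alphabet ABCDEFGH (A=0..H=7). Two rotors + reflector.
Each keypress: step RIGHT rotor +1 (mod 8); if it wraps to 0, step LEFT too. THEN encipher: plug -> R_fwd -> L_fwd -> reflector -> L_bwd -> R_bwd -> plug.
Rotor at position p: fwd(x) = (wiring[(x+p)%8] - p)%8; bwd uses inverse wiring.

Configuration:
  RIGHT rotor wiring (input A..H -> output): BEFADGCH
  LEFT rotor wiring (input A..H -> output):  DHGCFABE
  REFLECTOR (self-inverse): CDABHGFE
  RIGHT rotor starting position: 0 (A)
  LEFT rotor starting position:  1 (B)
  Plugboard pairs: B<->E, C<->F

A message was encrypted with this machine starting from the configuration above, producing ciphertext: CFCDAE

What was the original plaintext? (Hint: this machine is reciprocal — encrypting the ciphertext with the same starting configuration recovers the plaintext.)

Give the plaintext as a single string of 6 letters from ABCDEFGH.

Answer: HBHHCH

Derivation:
Char 1 ('C'): step: R->1, L=1; C->plug->F->R->B->L->F->refl->G->L'->A->R'->H->plug->H
Char 2 ('F'): step: R->2, L=1; F->plug->C->R->B->L->F->refl->G->L'->A->R'->E->plug->B
Char 3 ('C'): step: R->3, L=1; C->plug->F->R->G->L->D->refl->B->L'->C->R'->H->plug->H
Char 4 ('D'): step: R->4, L=1; D->plug->D->R->D->L->E->refl->H->L'->E->R'->H->plug->H
Char 5 ('A'): step: R->5, L=1; A->plug->A->R->B->L->F->refl->G->L'->A->R'->F->plug->C
Char 6 ('E'): step: R->6, L=1; E->plug->B->R->B->L->F->refl->G->L'->A->R'->H->plug->H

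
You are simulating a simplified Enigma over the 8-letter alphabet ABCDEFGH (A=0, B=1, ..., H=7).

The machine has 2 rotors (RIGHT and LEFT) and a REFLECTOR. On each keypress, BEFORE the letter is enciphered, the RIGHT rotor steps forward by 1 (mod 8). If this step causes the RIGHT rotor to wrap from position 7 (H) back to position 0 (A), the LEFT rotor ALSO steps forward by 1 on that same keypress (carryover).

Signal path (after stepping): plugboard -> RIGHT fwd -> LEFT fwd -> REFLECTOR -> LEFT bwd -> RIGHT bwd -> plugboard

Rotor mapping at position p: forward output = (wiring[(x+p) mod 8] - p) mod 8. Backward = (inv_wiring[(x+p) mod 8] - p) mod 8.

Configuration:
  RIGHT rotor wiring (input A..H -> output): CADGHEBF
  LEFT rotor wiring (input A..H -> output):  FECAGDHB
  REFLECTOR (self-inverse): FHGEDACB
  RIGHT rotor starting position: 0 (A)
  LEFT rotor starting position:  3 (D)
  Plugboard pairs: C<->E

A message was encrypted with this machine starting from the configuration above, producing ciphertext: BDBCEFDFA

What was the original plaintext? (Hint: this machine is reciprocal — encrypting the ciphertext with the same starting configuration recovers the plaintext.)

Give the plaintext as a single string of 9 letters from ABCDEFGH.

Answer: FGGGHDGGB

Derivation:
Char 1 ('B'): step: R->1, L=3; B->plug->B->R->C->L->A->refl->F->L'->A->R'->F->plug->F
Char 2 ('D'): step: R->2, L=3; D->plug->D->R->C->L->A->refl->F->L'->A->R'->G->plug->G
Char 3 ('B'): step: R->3, L=3; B->plug->B->R->E->L->G->refl->C->L'->F->R'->G->plug->G
Char 4 ('C'): step: R->4, L=3; C->plug->E->R->G->L->B->refl->H->L'->H->R'->G->plug->G
Char 5 ('E'): step: R->5, L=3; E->plug->C->R->A->L->F->refl->A->L'->C->R'->H->plug->H
Char 6 ('F'): step: R->6, L=3; F->plug->F->R->A->L->F->refl->A->L'->C->R'->D->plug->D
Char 7 ('D'): step: R->7, L=3; D->plug->D->R->E->L->G->refl->C->L'->F->R'->G->plug->G
Char 8 ('F'): step: R->0, L->4 (L advanced); F->plug->F->R->E->L->B->refl->H->L'->B->R'->G->plug->G
Char 9 ('A'): step: R->1, L=4; A->plug->A->R->H->L->E->refl->D->L'->C->R'->B->plug->B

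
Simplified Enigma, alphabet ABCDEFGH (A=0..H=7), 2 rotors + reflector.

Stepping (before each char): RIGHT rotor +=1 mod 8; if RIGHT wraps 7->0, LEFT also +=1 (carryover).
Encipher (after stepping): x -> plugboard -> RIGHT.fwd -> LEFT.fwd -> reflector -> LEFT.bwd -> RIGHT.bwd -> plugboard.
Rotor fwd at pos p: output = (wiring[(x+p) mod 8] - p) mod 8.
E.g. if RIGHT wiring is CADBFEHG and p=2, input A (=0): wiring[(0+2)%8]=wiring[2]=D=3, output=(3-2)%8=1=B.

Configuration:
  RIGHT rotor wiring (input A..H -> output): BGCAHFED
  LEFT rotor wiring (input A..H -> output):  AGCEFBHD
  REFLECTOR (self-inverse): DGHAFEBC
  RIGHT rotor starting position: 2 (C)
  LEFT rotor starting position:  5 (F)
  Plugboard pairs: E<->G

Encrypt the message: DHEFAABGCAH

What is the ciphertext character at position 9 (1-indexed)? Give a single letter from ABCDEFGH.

Char 1 ('D'): step: R->3, L=5; D->plug->D->R->B->L->C->refl->H->L'->G->R'->F->plug->F
Char 2 ('H'): step: R->4, L=5; H->plug->H->R->E->L->B->refl->G->L'->C->R'->F->plug->F
Char 3 ('E'): step: R->5, L=5; E->plug->G->R->D->L->D->refl->A->L'->H->R'->B->plug->B
Char 4 ('F'): step: R->6, L=5; F->plug->F->R->C->L->G->refl->B->L'->E->R'->E->plug->G
Char 5 ('A'): step: R->7, L=5; A->plug->A->R->E->L->B->refl->G->L'->C->R'->B->plug->B
Char 6 ('A'): step: R->0, L->6 (L advanced); A->plug->A->R->B->L->F->refl->E->L'->E->R'->G->plug->E
Char 7 ('B'): step: R->1, L=6; B->plug->B->R->B->L->F->refl->E->L'->E->R'->E->plug->G
Char 8 ('G'): step: R->2, L=6; G->plug->E->R->C->L->C->refl->H->L'->G->R'->B->plug->B
Char 9 ('C'): step: R->3, L=6; C->plug->C->R->C->L->C->refl->H->L'->G->R'->F->plug->F

F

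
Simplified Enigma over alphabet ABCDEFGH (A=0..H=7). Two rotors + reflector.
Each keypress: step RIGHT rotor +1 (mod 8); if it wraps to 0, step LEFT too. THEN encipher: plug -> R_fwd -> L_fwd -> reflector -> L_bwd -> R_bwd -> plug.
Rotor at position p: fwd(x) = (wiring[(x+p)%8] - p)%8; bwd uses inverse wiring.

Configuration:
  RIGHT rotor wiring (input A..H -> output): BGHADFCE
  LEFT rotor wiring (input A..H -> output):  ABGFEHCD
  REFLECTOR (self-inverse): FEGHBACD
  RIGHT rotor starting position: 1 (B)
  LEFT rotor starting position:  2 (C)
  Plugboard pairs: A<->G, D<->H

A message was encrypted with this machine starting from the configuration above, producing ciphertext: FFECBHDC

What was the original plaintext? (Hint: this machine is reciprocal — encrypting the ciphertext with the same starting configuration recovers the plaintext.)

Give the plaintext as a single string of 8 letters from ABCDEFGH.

Char 1 ('F'): step: R->2, L=2; F->plug->F->R->C->L->C->refl->G->L'->G->R'->B->plug->B
Char 2 ('F'): step: R->3, L=2; F->plug->F->R->G->L->G->refl->C->L'->C->R'->C->plug->C
Char 3 ('E'): step: R->4, L=2; E->plug->E->R->F->L->B->refl->E->L'->A->R'->D->plug->H
Char 4 ('C'): step: R->5, L=2; C->plug->C->R->H->L->H->refl->D->L'->B->R'->E->plug->E
Char 5 ('B'): step: R->6, L=2; B->plug->B->R->G->L->G->refl->C->L'->C->R'->F->plug->F
Char 6 ('H'): step: R->7, L=2; H->plug->D->R->A->L->E->refl->B->L'->F->R'->A->plug->G
Char 7 ('D'): step: R->0, L->3 (L advanced); D->plug->H->R->E->L->A->refl->F->L'->F->R'->F->plug->F
Char 8 ('C'): step: R->1, L=3; C->plug->C->R->H->L->D->refl->H->L'->D->R'->G->plug->A

Answer: BCHEFGFA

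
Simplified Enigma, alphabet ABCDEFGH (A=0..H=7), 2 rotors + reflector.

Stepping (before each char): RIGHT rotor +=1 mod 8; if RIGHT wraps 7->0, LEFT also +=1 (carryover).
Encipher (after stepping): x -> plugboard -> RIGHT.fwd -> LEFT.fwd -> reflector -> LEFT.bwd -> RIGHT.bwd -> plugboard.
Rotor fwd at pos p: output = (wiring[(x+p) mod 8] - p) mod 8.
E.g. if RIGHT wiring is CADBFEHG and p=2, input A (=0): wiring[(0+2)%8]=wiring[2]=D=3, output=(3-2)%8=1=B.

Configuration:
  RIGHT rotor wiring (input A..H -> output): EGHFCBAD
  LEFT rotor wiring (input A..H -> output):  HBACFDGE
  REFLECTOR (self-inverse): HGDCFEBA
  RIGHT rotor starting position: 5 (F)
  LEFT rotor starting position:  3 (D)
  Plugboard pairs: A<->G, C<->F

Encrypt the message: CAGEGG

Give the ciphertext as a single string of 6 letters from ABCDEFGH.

Char 1 ('C'): step: R->6, L=3; C->plug->F->R->H->L->F->refl->E->L'->F->R'->B->plug->B
Char 2 ('A'): step: R->7, L=3; A->plug->G->R->C->L->A->refl->H->L'->A->R'->D->plug->D
Char 3 ('G'): step: R->0, L->4 (L advanced); G->plug->A->R->E->L->D->refl->C->L'->C->R'->E->plug->E
Char 4 ('E'): step: R->1, L=4; E->plug->E->R->A->L->B->refl->G->L'->H->R'->F->plug->C
Char 5 ('G'): step: R->2, L=4; G->plug->A->R->F->L->F->refl->E->L'->G->R'->E->plug->E
Char 6 ('G'): step: R->3, L=4; G->plug->A->R->C->L->C->refl->D->L'->E->R'->H->plug->H

Answer: BDECEH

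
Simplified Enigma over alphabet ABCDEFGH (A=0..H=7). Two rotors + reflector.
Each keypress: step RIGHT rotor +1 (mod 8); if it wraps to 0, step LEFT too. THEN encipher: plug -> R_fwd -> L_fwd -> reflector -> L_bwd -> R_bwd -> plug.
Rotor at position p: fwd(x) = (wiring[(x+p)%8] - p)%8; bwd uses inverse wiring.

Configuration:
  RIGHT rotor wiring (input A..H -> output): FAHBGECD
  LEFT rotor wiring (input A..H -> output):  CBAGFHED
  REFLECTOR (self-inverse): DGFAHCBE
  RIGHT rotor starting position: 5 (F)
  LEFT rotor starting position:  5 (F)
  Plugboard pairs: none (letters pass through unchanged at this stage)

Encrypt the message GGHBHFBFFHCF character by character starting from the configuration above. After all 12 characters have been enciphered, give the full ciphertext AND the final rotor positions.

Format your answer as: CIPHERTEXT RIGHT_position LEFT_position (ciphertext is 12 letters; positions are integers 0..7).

Char 1 ('G'): step: R->6, L=5; G->plug->G->R->A->L->C->refl->F->L'->D->R'->F->plug->F
Char 2 ('G'): step: R->7, L=5; G->plug->G->R->F->L->D->refl->A->L'->H->R'->F->plug->F
Char 3 ('H'): step: R->0, L->6 (L advanced); H->plug->H->R->D->L->D->refl->A->L'->F->R'->A->plug->A
Char 4 ('B'): step: R->1, L=6; B->plug->B->R->G->L->H->refl->E->L'->C->R'->G->plug->G
Char 5 ('H'): step: R->2, L=6; H->plug->H->R->G->L->H->refl->E->L'->C->R'->D->plug->D
Char 6 ('F'): step: R->3, L=6; F->plug->F->R->C->L->E->refl->H->L'->G->R'->A->plug->A
Char 7 ('B'): step: R->4, L=6; B->plug->B->R->A->L->G->refl->B->L'->H->R'->D->plug->D
Char 8 ('F'): step: R->5, L=6; F->plug->F->R->C->L->E->refl->H->L'->G->R'->C->plug->C
Char 9 ('F'): step: R->6, L=6; F->plug->F->R->D->L->D->refl->A->L'->F->R'->B->plug->B
Char 10 ('H'): step: R->7, L=6; H->plug->H->R->D->L->D->refl->A->L'->F->R'->G->plug->G
Char 11 ('C'): step: R->0, L->7 (L advanced); C->plug->C->R->H->L->F->refl->C->L'->C->R'->G->plug->G
Char 12 ('F'): step: R->1, L=7; F->plug->F->R->B->L->D->refl->A->L'->G->R'->B->plug->B
Final: ciphertext=FFAGDADCBGGB, RIGHT=1, LEFT=7

Answer: FFAGDADCBGGB 1 7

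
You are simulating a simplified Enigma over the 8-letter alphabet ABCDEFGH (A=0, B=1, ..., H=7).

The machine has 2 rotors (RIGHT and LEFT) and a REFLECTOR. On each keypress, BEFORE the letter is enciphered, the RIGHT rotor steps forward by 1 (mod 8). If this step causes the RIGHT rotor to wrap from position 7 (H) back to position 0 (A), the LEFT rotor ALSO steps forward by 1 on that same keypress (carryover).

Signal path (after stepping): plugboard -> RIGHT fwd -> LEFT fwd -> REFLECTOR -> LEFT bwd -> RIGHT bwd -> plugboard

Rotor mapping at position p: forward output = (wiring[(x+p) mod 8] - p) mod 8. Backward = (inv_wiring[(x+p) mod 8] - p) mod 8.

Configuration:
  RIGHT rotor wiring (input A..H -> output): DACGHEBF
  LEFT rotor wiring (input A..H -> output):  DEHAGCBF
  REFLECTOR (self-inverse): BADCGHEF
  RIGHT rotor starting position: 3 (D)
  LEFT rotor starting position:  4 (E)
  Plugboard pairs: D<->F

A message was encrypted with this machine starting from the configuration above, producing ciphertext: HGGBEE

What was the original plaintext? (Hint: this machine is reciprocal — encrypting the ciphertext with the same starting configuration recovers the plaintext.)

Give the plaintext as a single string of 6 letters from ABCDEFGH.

Char 1 ('H'): step: R->4, L=4; H->plug->H->R->C->L->F->refl->H->L'->E->R'->F->plug->D
Char 2 ('G'): step: R->5, L=4; G->plug->G->R->B->L->G->refl->E->L'->H->R'->A->plug->A
Char 3 ('G'): step: R->6, L=4; G->plug->G->R->B->L->G->refl->E->L'->H->R'->B->plug->B
Char 4 ('B'): step: R->7, L=4; B->plug->B->R->E->L->H->refl->F->L'->C->R'->H->plug->H
Char 5 ('E'): step: R->0, L->5 (L advanced); E->plug->E->R->H->L->B->refl->A->L'->C->R'->C->plug->C
Char 6 ('E'): step: R->1, L=5; E->plug->E->R->D->L->G->refl->E->L'->B->R'->B->plug->B

Answer: DABHCB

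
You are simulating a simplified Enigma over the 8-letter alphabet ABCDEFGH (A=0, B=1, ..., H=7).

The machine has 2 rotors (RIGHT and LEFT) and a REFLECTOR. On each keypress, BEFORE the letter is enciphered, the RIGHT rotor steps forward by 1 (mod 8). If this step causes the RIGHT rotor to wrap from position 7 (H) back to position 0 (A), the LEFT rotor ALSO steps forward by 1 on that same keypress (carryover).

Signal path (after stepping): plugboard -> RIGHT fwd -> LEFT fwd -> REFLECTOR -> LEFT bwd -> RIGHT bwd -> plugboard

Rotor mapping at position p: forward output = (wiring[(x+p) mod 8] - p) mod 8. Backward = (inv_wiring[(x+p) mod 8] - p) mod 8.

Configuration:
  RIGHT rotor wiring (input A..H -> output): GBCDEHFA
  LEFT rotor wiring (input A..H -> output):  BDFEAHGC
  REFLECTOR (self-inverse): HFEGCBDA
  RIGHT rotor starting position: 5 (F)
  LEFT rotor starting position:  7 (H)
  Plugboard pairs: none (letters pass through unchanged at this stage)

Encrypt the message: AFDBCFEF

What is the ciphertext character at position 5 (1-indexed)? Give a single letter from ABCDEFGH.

Char 1 ('A'): step: R->6, L=7; A->plug->A->R->H->L->H->refl->A->L'->G->R'->G->plug->G
Char 2 ('F'): step: R->7, L=7; F->plug->F->R->F->L->B->refl->F->L'->E->R'->E->plug->E
Char 3 ('D'): step: R->0, L->0 (L advanced); D->plug->D->R->D->L->E->refl->C->L'->H->R'->F->plug->F
Char 4 ('B'): step: R->1, L=0; B->plug->B->R->B->L->D->refl->G->L'->G->R'->E->plug->E
Char 5 ('C'): step: R->2, L=0; C->plug->C->R->C->L->F->refl->B->L'->A->R'->A->plug->A

A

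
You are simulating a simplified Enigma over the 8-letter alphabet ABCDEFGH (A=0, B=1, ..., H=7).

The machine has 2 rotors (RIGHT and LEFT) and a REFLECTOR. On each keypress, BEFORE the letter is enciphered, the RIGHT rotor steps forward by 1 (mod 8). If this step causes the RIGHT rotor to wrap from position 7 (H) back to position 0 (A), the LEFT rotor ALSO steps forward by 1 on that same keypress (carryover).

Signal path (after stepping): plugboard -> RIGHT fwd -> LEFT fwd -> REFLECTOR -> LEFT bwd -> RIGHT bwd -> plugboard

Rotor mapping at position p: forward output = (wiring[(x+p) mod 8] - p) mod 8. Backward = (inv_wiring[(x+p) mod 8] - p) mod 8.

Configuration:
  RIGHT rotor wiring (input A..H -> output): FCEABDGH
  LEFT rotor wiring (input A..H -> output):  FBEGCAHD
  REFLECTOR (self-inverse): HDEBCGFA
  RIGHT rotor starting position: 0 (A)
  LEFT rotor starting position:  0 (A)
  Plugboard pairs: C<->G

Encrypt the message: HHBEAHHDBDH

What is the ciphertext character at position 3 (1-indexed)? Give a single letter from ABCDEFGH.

Char 1 ('H'): step: R->1, L=0; H->plug->H->R->E->L->C->refl->E->L'->C->R'->E->plug->E
Char 2 ('H'): step: R->2, L=0; H->plug->H->R->A->L->F->refl->G->L'->D->R'->G->plug->C
Char 3 ('B'): step: R->3, L=0; B->plug->B->R->G->L->H->refl->A->L'->F->R'->A->plug->A

A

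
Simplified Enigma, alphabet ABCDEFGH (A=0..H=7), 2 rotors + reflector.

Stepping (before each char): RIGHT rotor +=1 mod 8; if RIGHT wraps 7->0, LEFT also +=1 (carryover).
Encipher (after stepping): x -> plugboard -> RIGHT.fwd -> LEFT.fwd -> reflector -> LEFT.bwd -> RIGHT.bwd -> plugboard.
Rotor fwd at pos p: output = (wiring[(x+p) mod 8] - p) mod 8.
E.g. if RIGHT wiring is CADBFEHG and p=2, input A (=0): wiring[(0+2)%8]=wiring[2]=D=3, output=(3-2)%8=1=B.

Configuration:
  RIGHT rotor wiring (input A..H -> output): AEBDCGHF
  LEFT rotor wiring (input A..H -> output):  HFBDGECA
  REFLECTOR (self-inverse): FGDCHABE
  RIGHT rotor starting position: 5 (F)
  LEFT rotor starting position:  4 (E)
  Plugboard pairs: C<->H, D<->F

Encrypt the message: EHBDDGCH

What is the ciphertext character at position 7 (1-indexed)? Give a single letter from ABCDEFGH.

Char 1 ('E'): step: R->6, L=4; E->plug->E->R->D->L->E->refl->H->L'->H->R'->B->plug->B
Char 2 ('H'): step: R->7, L=4; H->plug->C->R->F->L->B->refl->G->L'->C->R'->D->plug->F
Char 3 ('B'): step: R->0, L->5 (L advanced); B->plug->B->R->E->L->A->refl->F->L'->B->R'->C->plug->H
Char 4 ('D'): step: R->1, L=5; D->plug->F->R->G->L->G->refl->B->L'->H->R'->H->plug->C
Char 5 ('D'): step: R->2, L=5; D->plug->F->R->D->L->C->refl->D->L'->C->R'->H->plug->C
Char 6 ('G'): step: R->3, L=5; G->plug->G->R->B->L->F->refl->A->L'->E->R'->D->plug->F
Char 7 ('C'): step: R->4, L=5; C->plug->H->R->H->L->B->refl->G->L'->G->R'->A->plug->A

A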